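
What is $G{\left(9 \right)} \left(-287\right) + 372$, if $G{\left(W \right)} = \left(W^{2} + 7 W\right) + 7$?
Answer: $-42965$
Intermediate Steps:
$G{\left(W \right)} = 7 + W^{2} + 7 W$
$G{\left(9 \right)} \left(-287\right) + 372 = \left(7 + 9^{2} + 7 \cdot 9\right) \left(-287\right) + 372 = \left(7 + 81 + 63\right) \left(-287\right) + 372 = 151 \left(-287\right) + 372 = -43337 + 372 = -42965$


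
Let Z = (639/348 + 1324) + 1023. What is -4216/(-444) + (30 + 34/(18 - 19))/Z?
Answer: 287126606/30243615 ≈ 9.4938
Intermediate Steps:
Z = 272465/116 (Z = (639*(1/348) + 1324) + 1023 = (213/116 + 1324) + 1023 = 153797/116 + 1023 = 272465/116 ≈ 2348.8)
-4216/(-444) + (30 + 34/(18 - 19))/Z = -4216/(-444) + (30 + 34/(18 - 19))/(272465/116) = -4216*(-1/444) + (30 + 34/(-1))*(116/272465) = 1054/111 + (30 - 1*34)*(116/272465) = 1054/111 + (30 - 34)*(116/272465) = 1054/111 - 4*116/272465 = 1054/111 - 464/272465 = 287126606/30243615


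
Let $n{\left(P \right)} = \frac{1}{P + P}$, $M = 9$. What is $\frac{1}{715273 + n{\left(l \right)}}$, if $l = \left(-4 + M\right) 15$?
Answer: $\frac{150}{107290951} \approx 1.3981 \cdot 10^{-6}$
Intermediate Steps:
$l = 75$ ($l = \left(-4 + 9\right) 15 = 5 \cdot 15 = 75$)
$n{\left(P \right)} = \frac{1}{2 P}$
$\frac{1}{715273 + n{\left(l \right)}} = \frac{1}{715273 + \frac{1}{2 \cdot 75}} = \frac{1}{715273 + \frac{1}{2} \cdot \frac{1}{75}} = \frac{1}{715273 + \frac{1}{150}} = \frac{1}{\frac{107290951}{150}} = \frac{150}{107290951}$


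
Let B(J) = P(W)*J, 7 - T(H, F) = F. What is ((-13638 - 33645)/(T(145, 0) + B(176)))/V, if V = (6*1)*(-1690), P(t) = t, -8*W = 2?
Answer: -15761/125060 ≈ -0.12603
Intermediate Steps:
W = -¼ (W = -⅛*2 = -¼ ≈ -0.25000)
T(H, F) = 7 - F
B(J) = -J/4
V = -10140 (V = 6*(-1690) = -10140)
((-13638 - 33645)/(T(145, 0) + B(176)))/V = ((-13638 - 33645)/((7 - 1*0) - ¼*176))/(-10140) = -47283/((7 + 0) - 44)*(-1/10140) = -47283/(7 - 44)*(-1/10140) = -47283/(-37)*(-1/10140) = -47283*(-1/37)*(-1/10140) = (47283/37)*(-1/10140) = -15761/125060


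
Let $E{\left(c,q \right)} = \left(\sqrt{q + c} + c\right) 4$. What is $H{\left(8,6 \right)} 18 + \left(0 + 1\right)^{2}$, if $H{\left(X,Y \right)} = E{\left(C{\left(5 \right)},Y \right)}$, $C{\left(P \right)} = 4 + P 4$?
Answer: $1729 + 72 \sqrt{30} \approx 2123.4$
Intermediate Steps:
$C{\left(P \right)} = 4 + 4 P$
$E{\left(c,q \right)} = 4 c + 4 \sqrt{c + q}$ ($E{\left(c,q \right)} = \left(\sqrt{c + q} + c\right) 4 = \left(c + \sqrt{c + q}\right) 4 = 4 c + 4 \sqrt{c + q}$)
$H{\left(X,Y \right)} = 96 + 4 \sqrt{24 + Y}$ ($H{\left(X,Y \right)} = 4 \left(4 + 4 \cdot 5\right) + 4 \sqrt{\left(4 + 4 \cdot 5\right) + Y} = 4 \left(4 + 20\right) + 4 \sqrt{\left(4 + 20\right) + Y} = 4 \cdot 24 + 4 \sqrt{24 + Y} = 96 + 4 \sqrt{24 + Y}$)
$H{\left(8,6 \right)} 18 + \left(0 + 1\right)^{2} = \left(96 + 4 \sqrt{24 + 6}\right) 18 + \left(0 + 1\right)^{2} = \left(96 + 4 \sqrt{30}\right) 18 + 1^{2} = \left(1728 + 72 \sqrt{30}\right) + 1 = 1729 + 72 \sqrt{30}$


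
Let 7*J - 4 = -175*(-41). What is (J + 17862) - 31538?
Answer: -88553/7 ≈ -12650.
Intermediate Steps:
J = 7179/7 (J = 4/7 + (-175*(-41))/7 = 4/7 + (⅐)*7175 = 4/7 + 1025 = 7179/7 ≈ 1025.6)
(J + 17862) - 31538 = (7179/7 + 17862) - 31538 = 132213/7 - 31538 = -88553/7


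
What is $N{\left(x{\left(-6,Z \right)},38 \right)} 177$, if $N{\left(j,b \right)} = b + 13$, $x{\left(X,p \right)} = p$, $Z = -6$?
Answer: $9027$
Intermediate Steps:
$N{\left(j,b \right)} = 13 + b$
$N{\left(x{\left(-6,Z \right)},38 \right)} 177 = \left(13 + 38\right) 177 = 51 \cdot 177 = 9027$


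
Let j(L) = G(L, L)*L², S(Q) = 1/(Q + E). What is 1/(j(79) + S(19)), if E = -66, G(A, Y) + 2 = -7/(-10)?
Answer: -470/3813261 ≈ -0.00012325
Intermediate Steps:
G(A, Y) = -13/10 (G(A, Y) = -2 - 7/(-10) = -2 - 7*(-⅒) = -2 + 7/10 = -13/10)
S(Q) = 1/(-66 + Q) (S(Q) = 1/(Q - 66) = 1/(-66 + Q))
j(L) = -13*L²/10
1/(j(79) + S(19)) = 1/(-13/10*79² + 1/(-66 + 19)) = 1/(-13/10*6241 + 1/(-47)) = 1/(-81133/10 - 1/47) = 1/(-3813261/470) = -470/3813261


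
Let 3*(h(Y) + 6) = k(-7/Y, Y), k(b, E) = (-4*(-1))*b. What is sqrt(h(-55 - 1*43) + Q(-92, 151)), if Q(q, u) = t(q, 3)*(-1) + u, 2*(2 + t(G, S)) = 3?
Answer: sqrt(256830)/42 ≈ 12.066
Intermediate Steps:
t(G, S) = -1/2 (t(G, S) = -2 + (1/2)*3 = -2 + 3/2 = -1/2)
Q(q, u) = 1/2 + u (Q(q, u) = -1/2*(-1) + u = 1/2 + u)
k(b, E) = 4*b
h(Y) = -6 - 28/(3*Y) (h(Y) = -6 + (4*(-7/Y))/3 = -6 + (-28/Y)/3 = -6 - 28/(3*Y))
sqrt(h(-55 - 1*43) + Q(-92, 151)) = sqrt((-6 - 28/(3*(-55 - 1*43))) + (1/2 + 151)) = sqrt((-6 - 28/(3*(-55 - 43))) + 303/2) = sqrt((-6 - 28/3/(-98)) + 303/2) = sqrt((-6 - 28/3*(-1/98)) + 303/2) = sqrt((-6 + 2/21) + 303/2) = sqrt(-124/21 + 303/2) = sqrt(6115/42) = sqrt(256830)/42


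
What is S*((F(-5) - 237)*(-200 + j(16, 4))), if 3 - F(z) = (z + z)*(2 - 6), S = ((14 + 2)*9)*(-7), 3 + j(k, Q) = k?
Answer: -51647904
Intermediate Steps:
j(k, Q) = -3 + k
S = -1008 (S = (16*9)*(-7) = 144*(-7) = -1008)
F(z) = 3 + 8*z (F(z) = 3 - (z + z)*(2 - 6) = 3 - 2*z*(-4) = 3 - (-8)*z = 3 + 8*z)
S*((F(-5) - 237)*(-200 + j(16, 4))) = -1008*((3 + 8*(-5)) - 237)*(-200 + (-3 + 16)) = -1008*((3 - 40) - 237)*(-200 + 13) = -1008*(-37 - 237)*(-187) = -(-276192)*(-187) = -1008*51238 = -51647904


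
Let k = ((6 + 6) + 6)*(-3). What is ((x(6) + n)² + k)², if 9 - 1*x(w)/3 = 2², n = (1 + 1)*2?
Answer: 94249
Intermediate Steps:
n = 4 (n = 2*2 = 4)
x(w) = 15 (x(w) = 27 - 3*2² = 27 - 3*4 = 27 - 12 = 15)
k = -54 (k = (12 + 6)*(-3) = 18*(-3) = -54)
((x(6) + n)² + k)² = ((15 + 4)² - 54)² = (19² - 54)² = (361 - 54)² = 307² = 94249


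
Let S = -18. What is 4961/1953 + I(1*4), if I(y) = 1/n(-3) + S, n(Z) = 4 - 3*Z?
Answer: -390556/25389 ≈ -15.383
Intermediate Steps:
I(y) = -233/13 (I(y) = 1/(4 - 3*(-3)) - 18 = 1/(4 + 9) - 18 = 1/13 - 18 = -233/13)
4961/1953 + I(1*4) = 4961/1953 - 233/13 = -390556/25389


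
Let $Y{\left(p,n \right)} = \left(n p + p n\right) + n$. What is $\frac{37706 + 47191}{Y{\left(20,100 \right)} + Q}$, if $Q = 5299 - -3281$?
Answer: $\frac{84897}{12680} \approx 6.6953$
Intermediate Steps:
$Y{\left(p,n \right)} = n + 2 n p$ ($Y{\left(p,n \right)} = \left(n p + n p\right) + n = 2 n p + n = n + 2 n p$)
$Q = 8580$ ($Q = 5299 + 3281 = 8580$)
$\frac{37706 + 47191}{Y{\left(20,100 \right)} + Q} = \frac{37706 + 47191}{100 \left(1 + 2 \cdot 20\right) + 8580} = \frac{84897}{100 \left(1 + 40\right) + 8580} = \frac{84897}{100 \cdot 41 + 8580} = \frac{84897}{4100 + 8580} = \frac{84897}{12680}$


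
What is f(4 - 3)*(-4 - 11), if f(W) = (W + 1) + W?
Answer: -45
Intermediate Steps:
f(W) = 1 + 2*W (f(W) = (1 + W) + W = 1 + 2*W)
f(4 - 3)*(-4 - 11) = (1 + 2*(4 - 3))*(-4 - 11) = (1 + 2*1)*(-15) = (1 + 2)*(-15) = 3*(-15) = -45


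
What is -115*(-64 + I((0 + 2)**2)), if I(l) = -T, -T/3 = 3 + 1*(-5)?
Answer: 8050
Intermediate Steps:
T = 6 (T = -3*(3 + 1*(-5)) = -3*(3 - 5) = -3*(-2) = 6)
I(l) = -6 (I(l) = -1*6 = -6)
-115*(-64 + I((0 + 2)**2)) = -115*(-64 - 6) = -115*(-70) = 8050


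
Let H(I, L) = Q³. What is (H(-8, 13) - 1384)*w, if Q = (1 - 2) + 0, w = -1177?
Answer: 1630145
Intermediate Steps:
Q = -1 (Q = -1 + 0 = -1)
H(I, L) = -1 (H(I, L) = (-1)³ = -1)
(H(-8, 13) - 1384)*w = (-1 - 1384)*(-1177) = -1385*(-1177) = 1630145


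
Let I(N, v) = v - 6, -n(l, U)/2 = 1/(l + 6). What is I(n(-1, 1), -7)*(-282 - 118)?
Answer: 5200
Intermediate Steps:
n(l, U) = -2/(6 + l) (n(l, U) = -2/(l + 6) = -2/(6 + l))
I(N, v) = -6 + v
I(n(-1, 1), -7)*(-282 - 118) = (-6 - 7)*(-282 - 118) = -13*(-400) = 5200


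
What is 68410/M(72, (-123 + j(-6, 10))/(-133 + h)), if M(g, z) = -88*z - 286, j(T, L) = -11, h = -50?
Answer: -1251903/6413 ≈ -195.21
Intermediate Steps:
M(g, z) = -286 - 88*z
68410/M(72, (-123 + j(-6, 10))/(-133 + h)) = 68410/(-286 - 88*(-123 - 11)/(-133 - 50)) = 68410/(-286 - (-11792)/(-183)) = 68410/(-286 - (-11792)*(-1)/183) = 68410/(-286 - 88*134/183) = 68410/(-286 - 11792/183) = 68410/(-64130/183) = 68410*(-183/64130) = -1251903/6413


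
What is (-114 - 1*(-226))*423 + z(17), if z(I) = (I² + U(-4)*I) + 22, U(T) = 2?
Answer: 47721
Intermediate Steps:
z(I) = 22 + I² + 2*I (z(I) = (I² + 2*I) + 22 = 22 + I² + 2*I)
(-114 - 1*(-226))*423 + z(17) = (-114 - 1*(-226))*423 + (22 + 17² + 2*17) = (-114 + 226)*423 + (22 + 289 + 34) = 112*423 + 345 = 47376 + 345 = 47721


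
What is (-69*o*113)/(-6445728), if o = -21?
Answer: -18193/716192 ≈ -0.025402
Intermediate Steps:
(-69*o*113)/(-6445728) = (-69*(-21)*113)/(-6445728) = (1449*113)*(-1/6445728) = 163737*(-1/6445728) = -18193/716192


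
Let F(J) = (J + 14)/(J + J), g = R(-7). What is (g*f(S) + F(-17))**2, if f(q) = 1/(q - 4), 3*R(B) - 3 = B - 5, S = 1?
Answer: 1369/1156 ≈ 1.1843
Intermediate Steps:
R(B) = -2/3 + B/3 (R(B) = 1 + (B - 5)/3 = 1 + (-5 + B)/3 = 1 + (-5/3 + B/3) = -2/3 + B/3)
f(q) = 1/(-4 + q)
g = -3 (g = -2/3 + (1/3)*(-7) = -2/3 - 7/3 = -3)
F(J) = (14 + J)/(2*J) (F(J) = (14 + J)/((2*J)) = (14 + J)*(1/(2*J)) = (14 + J)/(2*J))
(g*f(S) + F(-17))**2 = (-3/(-4 + 1) + (1/2)*(14 - 17)/(-17))**2 = (-3/(-3) + (1/2)*(-1/17)*(-3))**2 = (-3*(-1/3) + 3/34)**2 = (1 + 3/34)**2 = (37/34)**2 = 1369/1156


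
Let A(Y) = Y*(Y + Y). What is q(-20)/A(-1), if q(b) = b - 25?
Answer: -45/2 ≈ -22.500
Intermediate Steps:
A(Y) = 2*Y² (A(Y) = Y*(2*Y) = 2*Y²)
q(b) = -25 + b
q(-20)/A(-1) = (-25 - 20)/((2*(-1)²)) = -45/(2*1) = -45/2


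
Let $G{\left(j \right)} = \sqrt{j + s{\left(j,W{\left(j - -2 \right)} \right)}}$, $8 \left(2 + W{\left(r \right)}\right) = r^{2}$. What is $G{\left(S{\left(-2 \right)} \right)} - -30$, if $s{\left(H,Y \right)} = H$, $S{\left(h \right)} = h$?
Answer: $30 + 2 i \approx 30.0 + 2.0 i$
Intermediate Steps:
$W{\left(r \right)} = -2 + \frac{r^{2}}{8}$
$G{\left(j \right)} = \sqrt{2} \sqrt{j}$ ($G{\left(j \right)} = \sqrt{j + j} = \sqrt{2 j} = \sqrt{2} \sqrt{j}$)
$G{\left(S{\left(-2 \right)} \right)} - -30 = \sqrt{2} \sqrt{-2} - -30 = \sqrt{2} i \sqrt{2} + 30 = 2 i + 30 = 30 + 2 i$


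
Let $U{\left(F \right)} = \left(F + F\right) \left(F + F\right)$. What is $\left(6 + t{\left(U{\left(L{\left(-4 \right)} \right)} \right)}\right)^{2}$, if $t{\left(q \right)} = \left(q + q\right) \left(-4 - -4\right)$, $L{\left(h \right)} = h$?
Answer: $36$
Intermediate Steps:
$U{\left(F \right)} = 4 F^{2}$ ($U{\left(F \right)} = 2 F 2 F = 4 F^{2}$)
$t{\left(q \right)} = 0$ ($t{\left(q \right)} = 2 q \left(-4 + 4\right) = 2 q 0 = 0$)
$\left(6 + t{\left(U{\left(L{\left(-4 \right)} \right)} \right)}\right)^{2} = \left(6 + 0\right)^{2} = 6^{2} = 36$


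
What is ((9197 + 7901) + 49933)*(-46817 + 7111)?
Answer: -2661532886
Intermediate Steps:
((9197 + 7901) + 49933)*(-46817 + 7111) = (17098 + 49933)*(-39706) = 67031*(-39706) = -2661532886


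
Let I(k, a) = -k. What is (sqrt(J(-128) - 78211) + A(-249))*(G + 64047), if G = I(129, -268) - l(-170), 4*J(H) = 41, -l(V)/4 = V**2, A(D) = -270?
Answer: -48469860 + 89759*I*sqrt(312803) ≈ -4.847e+7 + 5.0201e+7*I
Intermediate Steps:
l(V) = -4*V**2
J(H) = 41/4 (J(H) = (1/4)*41 = 41/4)
G = 115471 (G = -1*129 - (-4)*(-170)**2 = -129 - (-4)*28900 = -129 - 1*(-115600) = -129 + 115600 = 115471)
(sqrt(J(-128) - 78211) + A(-249))*(G + 64047) = (sqrt(41/4 - 78211) - 270)*(115471 + 64047) = (sqrt(-312803/4) - 270)*179518 = (I*sqrt(312803)/2 - 270)*179518 = (-270 + I*sqrt(312803)/2)*179518 = -48469860 + 89759*I*sqrt(312803)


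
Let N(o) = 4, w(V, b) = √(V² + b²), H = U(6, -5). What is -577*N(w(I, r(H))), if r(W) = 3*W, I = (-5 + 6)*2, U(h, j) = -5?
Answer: -2308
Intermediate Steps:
H = -5
I = 2 (I = 1*2 = 2)
-577*N(w(I, r(H))) = -577*4 = -2308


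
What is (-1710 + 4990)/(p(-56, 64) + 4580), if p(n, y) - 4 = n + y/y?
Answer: 3280/4529 ≈ 0.72422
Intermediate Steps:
p(n, y) = 5 + n (p(n, y) = 4 + (n + y/y) = 4 + (n + 1) = 4 + (1 + n) = 5 + n)
(-1710 + 4990)/(p(-56, 64) + 4580) = (-1710 + 4990)/((5 - 56) + 4580) = 3280/(-51 + 4580) = 3280/4529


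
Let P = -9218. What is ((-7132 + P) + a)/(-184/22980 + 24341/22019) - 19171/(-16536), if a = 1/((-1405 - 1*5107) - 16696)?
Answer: -8267392027921490687/554968447013838 ≈ -14897.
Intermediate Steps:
a = -1/23208 (a = 1/((-1405 - 5107) - 16696) = 1/(-6512 - 16696) = 1/(-23208) = -1/23208 ≈ -4.3089e-5)
((-7132 + P) + a)/(-184/22980 + 24341/22019) - 19171/(-16536) = ((-7132 - 9218) - 1/23208)/(-184/22980 + 24341/22019) - 19171/(-16536) = (-16350 - 1/23208)/(-184*1/22980 + 24341*(1/22019)) - 19171*(-1/16536) = -379450801/(23208*(-46/5745 + 24341/22019)) + 19171/16536 = -379450801/(23208*138826171/126499155) + 19171/16536 = -379450801/23208*126499155/138826171 + 19171/16536 = -16000068563524385/1073959258856 + 19171/16536 = -8267392027921490687/554968447013838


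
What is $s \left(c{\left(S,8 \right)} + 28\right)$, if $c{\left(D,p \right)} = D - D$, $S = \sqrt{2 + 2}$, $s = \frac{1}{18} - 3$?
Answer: $- \frac{742}{9} \approx -82.444$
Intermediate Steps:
$s = - \frac{53}{18}$ ($s = \frac{1}{18} - 3 = - \frac{53}{18} \approx -2.9444$)
$S = 2$ ($S = \sqrt{4} = 2$)
$c{\left(D,p \right)} = 0$
$s \left(c{\left(S,8 \right)} + 28\right) = - \frac{53 \left(0 + 28\right)}{18} = \left(- \frac{53}{18}\right) 28 = - \frac{742}{9}$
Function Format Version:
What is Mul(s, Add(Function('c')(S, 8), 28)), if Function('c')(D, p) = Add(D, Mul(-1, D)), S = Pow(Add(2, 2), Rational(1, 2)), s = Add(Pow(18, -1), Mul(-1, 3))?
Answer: Rational(-742, 9) ≈ -82.444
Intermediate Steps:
s = Rational(-53, 18) (s = Add(Rational(1, 18), -3) = Rational(-53, 18) ≈ -2.9444)
S = 2 (S = Pow(4, Rational(1, 2)) = 2)
Function('c')(D, p) = 0
Mul(s, Add(Function('c')(S, 8), 28)) = Mul(Rational(-53, 18), Add(0, 28)) = Mul(Rational(-53, 18), 28) = Rational(-742, 9)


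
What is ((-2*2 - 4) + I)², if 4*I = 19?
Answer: 169/16 ≈ 10.563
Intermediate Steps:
I = 19/4 (I = (¼)*19 = 19/4 ≈ 4.7500)
((-2*2 - 4) + I)² = ((-2*2 - 4) + 19/4)² = ((-4 - 4) + 19/4)² = (-8 + 19/4)² = (-13/4)² = 169/16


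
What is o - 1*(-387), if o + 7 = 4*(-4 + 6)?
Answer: 388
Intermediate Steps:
o = 1 (o = -7 + 4*(-4 + 6) = -7 + 4*2 = -7 + 8 = 1)
o - 1*(-387) = 1 - 1*(-387) = 1 + 387 = 388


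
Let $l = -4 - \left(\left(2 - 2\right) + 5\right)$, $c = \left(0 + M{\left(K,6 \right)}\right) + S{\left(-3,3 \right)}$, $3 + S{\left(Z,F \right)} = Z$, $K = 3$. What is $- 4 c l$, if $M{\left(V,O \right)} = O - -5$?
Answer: $180$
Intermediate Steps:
$S{\left(Z,F \right)} = -3 + Z$
$M{\left(V,O \right)} = 5 + O$ ($M{\left(V,O \right)} = O + 5 = 5 + O$)
$c = 5$ ($c = \left(0 + \left(5 + 6\right)\right) - 6 = \left(0 + 11\right) - 6 = 11 - 6 = 5$)
$l = -9$ ($l = -4 - \left(0 + 5\right) = -4 - 5 = -9$)
$- 4 c l = \left(-4\right) 5 \left(-9\right) = \left(-20\right) \left(-9\right) = 180$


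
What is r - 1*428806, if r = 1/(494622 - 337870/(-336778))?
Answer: -2747296476214413/6406851761 ≈ -4.2881e+5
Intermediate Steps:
r = 12953/6406851761 (r = 1/(494622 - 337870*(-1/336778)) = 1/(494622 + 12995/12953) = 1/(6406851761/12953) = 12953/6406851761 ≈ 2.0217e-6)
r - 1*428806 = 12953/6406851761 - 1*428806 = 12953/6406851761 - 428806 = -2747296476214413/6406851761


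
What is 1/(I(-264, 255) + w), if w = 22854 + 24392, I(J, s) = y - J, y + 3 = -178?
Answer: 1/47329 ≈ 2.1129e-5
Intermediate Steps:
y = -181 (y = -3 - 178 = -181)
I(J, s) = -181 - J
w = 47246
1/(I(-264, 255) + w) = 1/((-181 - 1*(-264)) + 47246) = 1/((-181 + 264) + 47246) = 1/(83 + 47246) = 1/47329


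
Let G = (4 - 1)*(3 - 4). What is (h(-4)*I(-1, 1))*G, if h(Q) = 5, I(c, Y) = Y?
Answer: -15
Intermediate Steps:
G = -3 (G = 3*(-1) = -3)
(h(-4)*I(-1, 1))*G = (5*1)*(-3) = 5*(-3) = -15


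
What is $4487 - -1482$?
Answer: $5969$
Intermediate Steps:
$4487 - -1482 = 4487 + 1482 = 5969$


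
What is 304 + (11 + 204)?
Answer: 519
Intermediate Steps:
304 + (11 + 204) = 304 + 215 = 519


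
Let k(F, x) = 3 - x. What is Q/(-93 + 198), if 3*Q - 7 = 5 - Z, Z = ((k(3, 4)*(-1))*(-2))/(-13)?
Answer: 22/585 ≈ 0.037607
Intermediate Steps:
Z = 2/13 (Z = (((3 - 1*4)*(-1))*(-2))/(-13) = (((3 - 4)*(-1))*(-2))*(-1/13) = (-1*(-1)*(-2))*(-1/13) = (1*(-2))*(-1/13) = -2*(-1/13) = 2/13 ≈ 0.15385)
Q = 154/39 (Q = 7/3 + (5 - 1*2/13)/3 = 7/3 + (5 - 2/13)/3 = 7/3 + (⅓)*(63/13) = 7/3 + 21/13 = 154/39 ≈ 3.9487)
Q/(-93 + 198) = 154/(39*(-93 + 198)) = (154/39)/105 = (154/39)*(1/105) = 22/585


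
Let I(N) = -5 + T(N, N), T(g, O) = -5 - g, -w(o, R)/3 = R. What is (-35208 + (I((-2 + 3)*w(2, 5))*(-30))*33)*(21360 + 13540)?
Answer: -1401514200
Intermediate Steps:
w(o, R) = -3*R
I(N) = -10 - N (I(N) = -5 + (-5 - N) = -10 - N)
(-35208 + (I((-2 + 3)*w(2, 5))*(-30))*33)*(21360 + 13540) = (-35208 + ((-10 - (-2 + 3)*(-3*5))*(-30))*33)*(21360 + 13540) = (-35208 + ((-10 - (-15))*(-30))*33)*34900 = (-35208 + ((-10 - 1*(-15))*(-30))*33)*34900 = (-35208 + ((-10 + 15)*(-30))*33)*34900 = (-35208 + (5*(-30))*33)*34900 = (-35208 - 150*33)*34900 = (-35208 - 4950)*34900 = -40158*34900 = -1401514200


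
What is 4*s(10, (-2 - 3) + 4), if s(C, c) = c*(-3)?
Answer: 12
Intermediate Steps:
s(C, c) = -3*c
4*s(10, (-2 - 3) + 4) = 4*(-3*((-2 - 3) + 4)) = 4*(-3*(-5 + 4)) = 4*(-3*(-1)) = 4*3 = 12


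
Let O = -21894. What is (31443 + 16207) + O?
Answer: 25756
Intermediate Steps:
(31443 + 16207) + O = (31443 + 16207) - 21894 = 47650 - 21894 = 25756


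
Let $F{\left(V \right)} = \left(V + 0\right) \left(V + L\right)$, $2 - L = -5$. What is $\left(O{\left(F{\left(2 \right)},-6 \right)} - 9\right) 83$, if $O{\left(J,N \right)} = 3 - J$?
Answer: $-1992$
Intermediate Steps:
$L = 7$ ($L = 2 - -5 = 2 + 5 = 7$)
$F{\left(V \right)} = V \left(7 + V\right)$ ($F{\left(V \right)} = \left(V + 0\right) \left(V + 7\right) = V \left(7 + V\right)$)
$\left(O{\left(F{\left(2 \right)},-6 \right)} - 9\right) 83 = \left(\left(3 - 2 \left(7 + 2\right)\right) - 9\right) 83 = \left(\left(3 - 2 \cdot 9\right) - 9\right) 83 = \left(\left(3 - 18\right) - 9\right) 83 = \left(-15 - 9\right) 83 = \left(-24\right) 83 = -1992$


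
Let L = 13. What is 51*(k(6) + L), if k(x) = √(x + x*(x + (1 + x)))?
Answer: 663 + 102*√21 ≈ 1130.4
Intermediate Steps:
k(x) = √(x + x*(1 + 2*x))
51*(k(6) + L) = 51*(√2*√(6*(1 + 6)) + 13) = 51*(√2*√(6*7) + 13) = 51*(√2*√42 + 13) = 51*(2*√21 + 13) = 51*(13 + 2*√21) = 663 + 102*√21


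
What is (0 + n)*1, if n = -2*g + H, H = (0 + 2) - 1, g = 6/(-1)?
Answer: 13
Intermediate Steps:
g = -6 (g = 6*(-1) = -6)
H = 1 (H = 2 - 1 = 1)
n = 13 (n = -2*(-6) + 1 = 12 + 1 = 13)
(0 + n)*1 = (0 + 13)*1 = 13*1 = 13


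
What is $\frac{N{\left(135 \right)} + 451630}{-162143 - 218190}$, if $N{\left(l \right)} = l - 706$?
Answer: $- \frac{451059}{380333} \approx -1.186$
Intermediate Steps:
$N{\left(l \right)} = -706 + l$
$\frac{N{\left(135 \right)} + 451630}{-162143 - 218190} = \frac{\left(-706 + 135\right) + 451630}{-162143 - 218190} = \frac{-571 + 451630}{-380333} = 451059 \left(- \frac{1}{380333}\right) = - \frac{451059}{380333}$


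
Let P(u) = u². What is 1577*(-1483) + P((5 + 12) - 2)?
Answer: -2338466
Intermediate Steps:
1577*(-1483) + P((5 + 12) - 2) = 1577*(-1483) + ((5 + 12) - 2)² = -2338691 + (17 - 2)² = -2338691 + 15² = -2338691 + 225 = -2338466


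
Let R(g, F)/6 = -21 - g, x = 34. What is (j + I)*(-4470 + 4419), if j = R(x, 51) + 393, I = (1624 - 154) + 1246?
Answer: -141729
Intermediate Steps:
I = 2716 (I = 1470 + 1246 = 2716)
R(g, F) = -126 - 6*g (R(g, F) = 6*(-21 - g) = -126 - 6*g)
j = 63 (j = (-126 - 6*34) + 393 = (-126 - 204) + 393 = -330 + 393 = 63)
(j + I)*(-4470 + 4419) = (63 + 2716)*(-4470 + 4419) = 2779*(-51) = -141729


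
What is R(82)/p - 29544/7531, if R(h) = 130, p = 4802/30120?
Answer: 14673256656/18081931 ≈ 811.49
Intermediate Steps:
p = 2401/15060 (p = 4802*(1/30120) = 2401/15060 ≈ 0.15943)
R(82)/p - 29544/7531 = 130/(2401/15060) - 29544/7531 = 130*(15060/2401) - 29544*1/7531 = 1957800/2401 - 29544/7531 = 14673256656/18081931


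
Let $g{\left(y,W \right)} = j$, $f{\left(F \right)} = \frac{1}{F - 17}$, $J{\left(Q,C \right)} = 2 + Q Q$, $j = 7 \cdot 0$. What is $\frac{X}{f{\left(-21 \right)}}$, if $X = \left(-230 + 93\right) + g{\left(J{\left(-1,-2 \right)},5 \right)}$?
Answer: $5206$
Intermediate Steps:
$j = 0$
$J{\left(Q,C \right)} = 2 + Q^{2}$
$f{\left(F \right)} = \frac{1}{-17 + F}$
$g{\left(y,W \right)} = 0$
$X = -137$ ($X = \left(-230 + 93\right) + 0 = -137 + 0 = -137$)
$\frac{X}{f{\left(-21 \right)}} = - \frac{137}{\frac{1}{-17 - 21}} = - \frac{137}{\frac{1}{-38}} = - \frac{137}{- \frac{1}{38}} = \left(-137\right) \left(-38\right) = 5206$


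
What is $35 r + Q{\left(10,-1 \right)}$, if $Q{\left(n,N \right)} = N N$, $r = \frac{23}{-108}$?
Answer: $- \frac{697}{108} \approx -6.4537$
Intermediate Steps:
$r = - \frac{23}{108}$ ($r = 23 \left(- \frac{1}{108}\right) = - \frac{23}{108} \approx -0.21296$)
$Q{\left(n,N \right)} = N^{2}$
$35 r + Q{\left(10,-1 \right)} = 35 \left(- \frac{23}{108}\right) + \left(-1\right)^{2} = - \frac{805}{108} + 1 = - \frac{697}{108}$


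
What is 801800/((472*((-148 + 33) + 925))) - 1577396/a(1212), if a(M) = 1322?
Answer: -7525125739/6317838 ≈ -1191.1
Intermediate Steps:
801800/((472*((-148 + 33) + 925))) - 1577396/a(1212) = 801800/((472*((-148 + 33) + 925))) - 1577396/1322 = 801800/((472*(-115 + 925))) - 1577396*1/1322 = 801800/((472*810)) - 788698/661 = 801800/382320 - 788698/661 = 801800*(1/382320) - 788698/661 = 20045/9558 - 788698/661 = -7525125739/6317838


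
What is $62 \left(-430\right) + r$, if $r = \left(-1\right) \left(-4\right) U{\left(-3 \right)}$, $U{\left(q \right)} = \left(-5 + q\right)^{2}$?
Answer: $-26404$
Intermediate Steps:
$r = 256$ ($r = \left(-1\right) \left(-4\right) \left(-5 - 3\right)^{2} = 4 \left(-8\right)^{2} = 4 \cdot 64 = 256$)
$62 \left(-430\right) + r = 62 \left(-430\right) + 256 = -26660 + 256 = -26404$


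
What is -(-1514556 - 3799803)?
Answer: 5314359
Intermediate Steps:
-(-1514556 - 3799803) = -1*(-5314359) = 5314359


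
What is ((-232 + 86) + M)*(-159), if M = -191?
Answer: 53583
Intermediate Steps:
((-232 + 86) + M)*(-159) = ((-232 + 86) - 191)*(-159) = (-146 - 191)*(-159) = -337*(-159) = 53583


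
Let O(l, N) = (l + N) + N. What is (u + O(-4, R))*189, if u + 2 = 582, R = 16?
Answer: 114912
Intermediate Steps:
u = 580 (u = -2 + 582 = 580)
O(l, N) = l + 2*N (O(l, N) = (N + l) + N = l + 2*N)
(u + O(-4, R))*189 = (580 + (-4 + 2*16))*189 = (580 + (-4 + 32))*189 = (580 + 28)*189 = 608*189 = 114912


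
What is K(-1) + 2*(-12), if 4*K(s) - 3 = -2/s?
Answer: -91/4 ≈ -22.750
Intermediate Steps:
K(s) = 3/4 - 1/(2*s) (K(s) = 3/4 + (-2/s)/4 = 3/4 - 1/(2*s))
K(-1) + 2*(-12) = (1/4)*(-2 + 3*(-1))/(-1) + 2*(-12) = (1/4)*(-1)*(-2 - 3) - 24 = (1/4)*(-1)*(-5) - 24 = 5/4 - 24 = -91/4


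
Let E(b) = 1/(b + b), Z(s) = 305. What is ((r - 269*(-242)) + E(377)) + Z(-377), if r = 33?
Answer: 49338745/754 ≈ 65436.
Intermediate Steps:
E(b) = 1/(2*b)
((r - 269*(-242)) + E(377)) + Z(-377) = ((33 - 269*(-242)) + (½)/377) + 305 = ((33 + 65098) + (½)*(1/377)) + 305 = (65131 + 1/754) + 305 = 49108775/754 + 305 = 49338745/754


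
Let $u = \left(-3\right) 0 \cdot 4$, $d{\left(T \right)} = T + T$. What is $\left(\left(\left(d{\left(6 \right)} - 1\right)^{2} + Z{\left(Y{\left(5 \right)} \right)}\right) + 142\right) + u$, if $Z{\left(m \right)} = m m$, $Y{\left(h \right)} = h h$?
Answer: $888$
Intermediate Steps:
$d{\left(T \right)} = 2 T$
$Y{\left(h \right)} = h^{2}$
$Z{\left(m \right)} = m^{2}$
$u = 0$ ($u = 0 \cdot 4 = 0$)
$\left(\left(\left(d{\left(6 \right)} - 1\right)^{2} + Z{\left(Y{\left(5 \right)} \right)}\right) + 142\right) + u = \left(\left(\left(2 \cdot 6 - 1\right)^{2} + \left(5^{2}\right)^{2}\right) + 142\right) + 0 = \left(\left(\left(12 - 1\right)^{2} + 25^{2}\right) + 142\right) + 0 = \left(\left(11^{2} + 625\right) + 142\right) + 0 = \left(\left(121 + 625\right) + 142\right) + 0 = \left(746 + 142\right) + 0 = 888 + 0 = 888$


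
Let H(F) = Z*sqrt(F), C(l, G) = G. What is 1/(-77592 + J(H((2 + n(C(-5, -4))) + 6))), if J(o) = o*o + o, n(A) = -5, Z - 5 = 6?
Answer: -25743/1988106026 - 11*sqrt(3)/5964318078 ≈ -1.2952e-5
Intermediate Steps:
Z = 11 (Z = 5 + 6 = 11)
H(F) = 11*sqrt(F)
J(o) = o + o**2 (J(o) = o**2 + o = o + o**2)
1/(-77592 + J(H((2 + n(C(-5, -4))) + 6))) = 1/(-77592 + (11*sqrt((2 - 5) + 6))*(1 + 11*sqrt((2 - 5) + 6))) = 1/(-77592 + (11*sqrt(-3 + 6))*(1 + 11*sqrt(-3 + 6))) = 1/(-77592 + (11*sqrt(3))*(1 + 11*sqrt(3))) = 1/(-77592 + 11*sqrt(3)*(1 + 11*sqrt(3)))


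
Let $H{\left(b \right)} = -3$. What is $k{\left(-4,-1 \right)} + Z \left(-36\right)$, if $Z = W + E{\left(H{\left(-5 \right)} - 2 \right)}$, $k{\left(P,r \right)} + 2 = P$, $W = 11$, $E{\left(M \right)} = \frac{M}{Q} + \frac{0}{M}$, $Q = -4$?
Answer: $-447$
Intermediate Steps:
$E{\left(M \right)} = - \frac{M}{4}$ ($E{\left(M \right)} = \frac{M}{-4} + \frac{0}{M} = M \left(- \frac{1}{4}\right) + 0 = - \frac{M}{4} + 0 = - \frac{M}{4}$)
$k{\left(P,r \right)} = -2 + P$
$Z = \frac{49}{4}$ ($Z = 11 - \frac{-3 - 2}{4} = 11 - - \frac{5}{4} = 11 + \frac{5}{4} = \frac{49}{4} \approx 12.25$)
$k{\left(-4,-1 \right)} + Z \left(-36\right) = \left(-2 - 4\right) + \frac{49}{4} \left(-36\right) = -6 - 441 = -447$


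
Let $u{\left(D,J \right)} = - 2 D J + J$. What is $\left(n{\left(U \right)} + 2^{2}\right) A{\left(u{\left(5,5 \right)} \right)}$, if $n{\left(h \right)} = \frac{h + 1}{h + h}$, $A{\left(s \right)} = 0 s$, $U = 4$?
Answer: $0$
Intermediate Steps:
$u{\left(D,J \right)} = J - 2 D J$ ($u{\left(D,J \right)} = - 2 D J + J = J - 2 D J$)
$A{\left(s \right)} = 0$
$n{\left(h \right)} = \frac{1 + h}{2 h}$
$\left(n{\left(U \right)} + 2^{2}\right) A{\left(u{\left(5,5 \right)} \right)} = \left(\frac{1 + 4}{2 \cdot 4} + 2^{2}\right) 0 = \left(\frac{1}{2} \cdot \frac{1}{4} \cdot 5 + 4\right) 0 = \left(\frac{5}{8} + 4\right) 0 = \frac{37}{8} \cdot 0 = 0$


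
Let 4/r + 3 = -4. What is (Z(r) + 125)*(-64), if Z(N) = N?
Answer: -55744/7 ≈ -7963.4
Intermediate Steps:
r = -4/7 (r = 4/(-3 - 4) = 4/(-7) = 4*(-⅐) = -4/7 ≈ -0.57143)
(Z(r) + 125)*(-64) = (-4/7 + 125)*(-64) = (871/7)*(-64) = -55744/7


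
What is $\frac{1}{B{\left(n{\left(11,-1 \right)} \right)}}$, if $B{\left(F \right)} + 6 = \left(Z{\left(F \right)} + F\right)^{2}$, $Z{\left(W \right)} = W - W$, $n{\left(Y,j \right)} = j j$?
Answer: $- \frac{1}{5} \approx -0.2$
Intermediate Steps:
$n{\left(Y,j \right)} = j^{2}$
$Z{\left(W \right)} = 0$
$B{\left(F \right)} = -6 + F^{2}$ ($B{\left(F \right)} = -6 + \left(0 + F\right)^{2} = -6 + F^{2}$)
$\frac{1}{B{\left(n{\left(11,-1 \right)} \right)}} = \frac{1}{-6 + \left(\left(-1\right)^{2}\right)^{2}} = \frac{1}{-6 + 1^{2}} = \frac{1}{-6 + 1} = \frac{1}{-5} = - \frac{1}{5}$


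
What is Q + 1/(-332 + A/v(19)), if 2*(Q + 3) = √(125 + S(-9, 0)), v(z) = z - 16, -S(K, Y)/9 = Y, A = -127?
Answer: -3372/1123 + 5*√5/2 ≈ 2.5875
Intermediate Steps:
S(K, Y) = -9*Y
v(z) = -16 + z
Q = -3 + 5*√5/2 (Q = -3 + √(125 - 9*0)/2 = -3 + √(125 + 0)/2 = -3 + √125/2 = -3 + (5*√5)/2 = -3 + 5*√5/2 ≈ 2.5902)
Q + 1/(-332 + A/v(19)) = (-3 + 5*√5/2) + 1/(-332 - 127/(-16 + 19)) = (-3 + 5*√5/2) + 1/(-332 - 127/3) = (-3 + 5*√5/2) + 1/(-1123/3) = (-3 + 5*√5/2) - 3/1123 = -3372/1123 + 5*√5/2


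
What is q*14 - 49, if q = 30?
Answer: 371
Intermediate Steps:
q*14 - 49 = 30*14 - 49 = 420 - 49 = 371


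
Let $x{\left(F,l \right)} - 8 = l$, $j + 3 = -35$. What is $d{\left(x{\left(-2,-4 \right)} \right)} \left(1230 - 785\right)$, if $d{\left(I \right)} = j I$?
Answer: $-67640$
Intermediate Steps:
$j = -38$ ($j = -3 - 35 = -38$)
$x{\left(F,l \right)} = 8 + l$
$d{\left(I \right)} = - 38 I$
$d{\left(x{\left(-2,-4 \right)} \right)} \left(1230 - 785\right) = - 38 \left(8 - 4\right) \left(1230 - 785\right) = \left(-38\right) 4 \cdot 445 = \left(-152\right) 445 = -67640$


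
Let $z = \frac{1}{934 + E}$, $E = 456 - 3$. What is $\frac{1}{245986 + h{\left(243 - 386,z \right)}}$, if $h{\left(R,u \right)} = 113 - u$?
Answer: $\frac{1387}{341339312} \approx 4.0634 \cdot 10^{-6}$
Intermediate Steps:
$E = 453$
$z = \frac{1}{1387}$ ($z = \frac{1}{934 + 453} = \frac{1}{1387} \approx 0.00072098$)
$\frac{1}{245986 + h{\left(243 - 386,z \right)}} = \frac{1}{245986 + \left(113 - \frac{1}{1387}\right)} = \frac{1}{245986 + \frac{156730}{1387}} = \frac{1}{\frac{341339312}{1387}} = \frac{1387}{341339312}$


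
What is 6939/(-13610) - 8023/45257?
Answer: -423231353/615947770 ≈ -0.68712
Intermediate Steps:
6939/(-13610) - 8023/45257 = 6939*(-1/13610) - 8023*1/45257 = -6939/13610 - 8023/45257 = -423231353/615947770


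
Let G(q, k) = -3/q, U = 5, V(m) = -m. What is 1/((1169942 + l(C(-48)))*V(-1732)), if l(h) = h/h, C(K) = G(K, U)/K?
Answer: 1/2026341276 ≈ 4.9350e-10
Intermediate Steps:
C(K) = -3/K² (C(K) = (-3/K)/K = -3/K²)
l(h) = 1
1/((1169942 + l(C(-48)))*V(-1732)) = 1/((1169942 + 1)*((-1*(-1732)))) = 1/(1169943*1732) = (1/1169943)*(1/1732) = 1/2026341276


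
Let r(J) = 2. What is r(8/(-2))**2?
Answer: 4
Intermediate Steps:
r(8/(-2))**2 = 2**2 = 4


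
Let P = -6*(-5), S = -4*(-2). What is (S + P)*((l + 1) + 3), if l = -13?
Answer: -342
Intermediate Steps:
S = 8
P = 30
(S + P)*((l + 1) + 3) = (8 + 30)*((-13 + 1) + 3) = 38*(-12 + 3) = 38*(-9) = -342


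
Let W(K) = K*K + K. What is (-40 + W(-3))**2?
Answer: 1156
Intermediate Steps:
W(K) = K + K**2 (W(K) = K**2 + K = K + K**2)
(-40 + W(-3))**2 = (-40 - 3*(1 - 3))**2 = (-40 - 3*(-2))**2 = (-40 + 6)**2 = (-34)**2 = 1156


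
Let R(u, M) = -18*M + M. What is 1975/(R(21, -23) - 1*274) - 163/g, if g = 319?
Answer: 610954/37323 ≈ 16.369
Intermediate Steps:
R(u, M) = -17*M
1975/(R(21, -23) - 1*274) - 163/g = 1975/(-17*(-23) - 1*274) - 163/319 = 1975/(391 - 274) - 163*1/319 = 1975/117 - 163/319 = 610954/37323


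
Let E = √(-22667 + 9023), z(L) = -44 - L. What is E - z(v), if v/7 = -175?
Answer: -1181 + 6*I*√379 ≈ -1181.0 + 116.81*I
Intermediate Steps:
v = -1225 (v = 7*(-175) = -1225)
E = 6*I*√379 (E = √(-13644) = 6*I*√379 ≈ 116.81*I)
E - z(v) = 6*I*√379 - (-44 - 1*(-1225)) = 6*I*√379 - (-44 + 1225) = 6*I*√379 - 1*1181 = 6*I*√379 - 1181 = -1181 + 6*I*√379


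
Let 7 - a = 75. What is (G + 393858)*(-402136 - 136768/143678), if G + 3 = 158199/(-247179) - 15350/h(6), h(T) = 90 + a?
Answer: -10293969288020993559576/65109337997 ≈ -1.5810e+11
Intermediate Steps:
a = -68 (a = 7 - 1*75 = 7 - 75 = -68)
h(T) = 22 (h(T) = 90 - 68 = 22)
G = -635665307/906323 (G = -3 + (158199/(-247179) - 15350/22) = -3 + (158199*(-1/247179) - 15350*1/22) = -3 + (-52733/82393 - 7675/11) = -3 - 632946338/906323 = -635665307/906323 ≈ -701.37)
(G + 393858)*(-402136 - 136768/143678) = (-635665307/906323 + 393858)*(-402136 - 136768/143678) = 356326898827*(-402136 - 136768*1/143678)/906323 = 356326898827*(-402136 - 68384/71839)/906323 = (356326898827/906323)*(-28889116488/71839) = -10293969288020993559576/65109337997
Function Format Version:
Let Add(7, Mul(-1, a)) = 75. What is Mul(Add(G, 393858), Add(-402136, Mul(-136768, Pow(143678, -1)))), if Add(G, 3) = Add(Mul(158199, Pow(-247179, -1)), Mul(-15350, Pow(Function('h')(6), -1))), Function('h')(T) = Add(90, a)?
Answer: Rational(-10293969288020993559576, 65109337997) ≈ -1.5810e+11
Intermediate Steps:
a = -68 (a = Add(7, Mul(-1, 75)) = Add(7, -75) = -68)
Function('h')(T) = 22 (Function('h')(T) = Add(90, -68) = 22)
G = Rational(-635665307, 906323) (G = Add(-3, Add(Mul(158199, Pow(-247179, -1)), Mul(-15350, Pow(22, -1)))) = Add(-3, Add(Mul(158199, Rational(-1, 247179)), Mul(-15350, Rational(1, 22)))) = Add(-3, Add(Rational(-52733, 82393), Rational(-7675, 11))) = Add(-3, Rational(-632946338, 906323)) = Rational(-635665307, 906323) ≈ -701.37)
Mul(Add(G, 393858), Add(-402136, Mul(-136768, Pow(143678, -1)))) = Mul(Add(Rational(-635665307, 906323), 393858), Add(-402136, Mul(-136768, Pow(143678, -1)))) = Mul(Rational(356326898827, 906323), Add(-402136, Mul(-136768, Rational(1, 143678)))) = Mul(Rational(356326898827, 906323), Add(-402136, Rational(-68384, 71839))) = Mul(Rational(356326898827, 906323), Rational(-28889116488, 71839)) = Rational(-10293969288020993559576, 65109337997)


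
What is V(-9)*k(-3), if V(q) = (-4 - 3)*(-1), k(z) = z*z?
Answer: 63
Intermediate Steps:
k(z) = z²
V(q) = 7 (V(q) = -7*(-1) = 7)
V(-9)*k(-3) = 7*(-3)² = 7*9 = 63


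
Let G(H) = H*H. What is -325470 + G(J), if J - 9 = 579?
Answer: 20274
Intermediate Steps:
J = 588 (J = 9 + 579 = 588)
G(H) = H²
-325470 + G(J) = -325470 + 588² = -325470 + 345744 = 20274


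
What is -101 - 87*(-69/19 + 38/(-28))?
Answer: 88583/266 ≈ 333.02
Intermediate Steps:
-101 - 87*(-69/19 + 38/(-28)) = -101 - 87*(-69*1/19 + 38*(-1/28)) = -101 - 87*(-69/19 - 19/14) = -101 - 87*(-1327/266) = -101 + 115449/266 = 88583/266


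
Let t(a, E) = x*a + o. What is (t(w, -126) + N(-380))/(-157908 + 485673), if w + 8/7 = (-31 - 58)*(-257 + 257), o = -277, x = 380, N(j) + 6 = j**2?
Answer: 1005779/2294355 ≈ 0.43837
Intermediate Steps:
N(j) = -6 + j**2
w = -8/7 (w = -8/7 + (-31 - 58)*(-257 + 257) = -8/7 - 89*0 = -8/7 + 0 = -8/7 ≈ -1.1429)
t(a, E) = -277 + 380*a (t(a, E) = 380*a - 277 = -277 + 380*a)
(t(w, -126) + N(-380))/(-157908 + 485673) = ((-277 + 380*(-8/7)) + (-6 + (-380)**2))/(-157908 + 485673) = ((-277 - 3040/7) + (-6 + 144400))/327765 = (-4979/7 + 144394)*(1/327765) = (1005779/7)*(1/327765) = 1005779/2294355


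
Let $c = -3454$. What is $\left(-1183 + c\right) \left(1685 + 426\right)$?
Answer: $-9788707$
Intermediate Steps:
$\left(-1183 + c\right) \left(1685 + 426\right) = \left(-1183 - 3454\right) \left(1685 + 426\right) = \left(-4637\right) 2111 = -9788707$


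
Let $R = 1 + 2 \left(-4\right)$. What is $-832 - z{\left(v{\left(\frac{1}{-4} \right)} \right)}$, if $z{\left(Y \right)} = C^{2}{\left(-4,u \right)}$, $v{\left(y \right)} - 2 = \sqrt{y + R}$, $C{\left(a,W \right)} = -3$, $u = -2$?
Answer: $-841$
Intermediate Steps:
$R = -7$ ($R = 1 - 8 = -7$)
$v{\left(y \right)} = 2 + \sqrt{-7 + y}$ ($v{\left(y \right)} = 2 + \sqrt{y - 7} = 2 + \sqrt{-7 + y}$)
$z{\left(Y \right)} = 9$ ($z{\left(Y \right)} = \left(-3\right)^{2} = 9$)
$-832 - z{\left(v{\left(\frac{1}{-4} \right)} \right)} = -832 - 9 = -841$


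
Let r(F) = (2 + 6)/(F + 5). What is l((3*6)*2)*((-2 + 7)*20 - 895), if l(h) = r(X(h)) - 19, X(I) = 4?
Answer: 43195/3 ≈ 14398.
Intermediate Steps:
r(F) = 8/(5 + F)
l(h) = -163/9 (l(h) = 8/(5 + 4) - 19 = 8/9 - 19 = -163/9)
l((3*6)*2)*((-2 + 7)*20 - 895) = -163*((-2 + 7)*20 - 895)/9 = -163*(5*20 - 895)/9 = -163*(100 - 895)/9 = -163/9*(-795) = 43195/3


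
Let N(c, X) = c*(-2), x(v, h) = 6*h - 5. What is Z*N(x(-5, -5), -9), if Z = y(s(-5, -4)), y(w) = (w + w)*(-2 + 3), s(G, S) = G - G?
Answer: 0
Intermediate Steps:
s(G, S) = 0
x(v, h) = -5 + 6*h
N(c, X) = -2*c
y(w) = 2*w (y(w) = (2*w)*1 = 2*w)
Z = 0 (Z = 2*0 = 0)
Z*N(x(-5, -5), -9) = 0*(-2*(-5 + 6*(-5))) = 0*(-2*(-5 - 30)) = 0*(-2*(-35)) = 0*70 = 0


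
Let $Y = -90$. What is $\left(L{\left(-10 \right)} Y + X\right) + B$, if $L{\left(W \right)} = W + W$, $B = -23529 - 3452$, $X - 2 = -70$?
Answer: $-25249$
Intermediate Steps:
$X = -68$ ($X = 2 - 70 = -68$)
$B = -26981$ ($B = -23529 - 3452 = -26981$)
$L{\left(W \right)} = 2 W$
$\left(L{\left(-10 \right)} Y + X\right) + B = \left(2 \left(-10\right) \left(-90\right) - 68\right) - 26981 = \left(\left(-20\right) \left(-90\right) - 68\right) - 26981 = \left(1800 - 68\right) - 26981 = 1732 - 26981 = -25249$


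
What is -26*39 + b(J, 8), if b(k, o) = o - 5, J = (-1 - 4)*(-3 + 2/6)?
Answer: -1011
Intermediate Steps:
J = 40/3 (J = -5*(-3 + 2*(⅙)) = -5*(-3 + ⅓) = -5*(-8/3) = 40/3 ≈ 13.333)
b(k, o) = -5 + o
-26*39 + b(J, 8) = -26*39 + (-5 + 8) = -1014 + 3 = -1011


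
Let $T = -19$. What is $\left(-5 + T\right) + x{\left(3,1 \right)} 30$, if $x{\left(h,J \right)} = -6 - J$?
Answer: $-234$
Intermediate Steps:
$\left(-5 + T\right) + x{\left(3,1 \right)} 30 = \left(-5 - 19\right) + \left(-6 - 1\right) 30 = -24 + \left(-6 - 1\right) 30 = -24 - 210 = -234$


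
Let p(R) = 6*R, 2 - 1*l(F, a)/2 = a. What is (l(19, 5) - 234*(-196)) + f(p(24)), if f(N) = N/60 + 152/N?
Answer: 4127531/90 ≈ 45861.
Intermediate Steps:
l(F, a) = 4 - 2*a
f(N) = 152/N + N/60 (f(N) = N*(1/60) + 152/N = N/60 + 152/N = 152/N + N/60)
(l(19, 5) - 234*(-196)) + f(p(24)) = ((4 - 2*5) - 234*(-196)) + (152/((6*24)) + (6*24)/60) = ((4 - 10) + 45864) + (152/144 + (1/60)*144) = (-6 + 45864) + (152*(1/144) + 12/5) = 45858 + (19/18 + 12/5) = 45858 + 311/90 = 4127531/90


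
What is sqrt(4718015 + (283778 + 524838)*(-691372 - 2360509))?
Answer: I*sqrt(2467795088681) ≈ 1.5709e+6*I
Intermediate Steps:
sqrt(4718015 + (283778 + 524838)*(-691372 - 2360509)) = sqrt(4718015 + 808616*(-3051881)) = sqrt(4718015 - 2467799806696) = sqrt(-2467795088681) = I*sqrt(2467795088681)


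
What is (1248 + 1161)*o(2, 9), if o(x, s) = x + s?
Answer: 26499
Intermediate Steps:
o(x, s) = s + x
(1248 + 1161)*o(2, 9) = (1248 + 1161)*(9 + 2) = 2409*11 = 26499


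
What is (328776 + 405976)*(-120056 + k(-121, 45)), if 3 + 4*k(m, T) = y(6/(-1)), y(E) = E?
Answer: -88213039304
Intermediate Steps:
k(m, T) = -9/4 (k(m, T) = -3/4 + (6/(-1))/4 = -3/4 + (6*(-1))/4 = -3/4 + (1/4)*(-6) = -3/4 - 3/2 = -9/4)
(328776 + 405976)*(-120056 + k(-121, 45)) = (328776 + 405976)*(-120056 - 9/4) = 734752*(-480233/4) = -88213039304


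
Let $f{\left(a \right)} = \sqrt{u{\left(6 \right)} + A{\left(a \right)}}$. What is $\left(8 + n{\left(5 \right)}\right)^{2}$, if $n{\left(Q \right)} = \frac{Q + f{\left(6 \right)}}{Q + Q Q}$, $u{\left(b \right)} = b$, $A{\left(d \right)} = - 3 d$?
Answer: $\frac{60013}{900} + \frac{49 i \sqrt{3}}{45} \approx 66.681 + 1.886 i$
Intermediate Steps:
$f{\left(a \right)} = \sqrt{6 - 3 a}$
$n{\left(Q \right)} = \frac{Q + 2 i \sqrt{3}}{Q + Q^{2}}$ ($n{\left(Q \right)} = \frac{Q + \sqrt{6 - 18}}{Q + Q Q} = \frac{Q + \sqrt{6 - 18}}{Q + Q^{2}} = \frac{Q + \sqrt{-12}}{Q + Q^{2}} = \frac{Q + 2 i \sqrt{3}}{Q + Q^{2}}$)
$\left(8 + n{\left(5 \right)}\right)^{2} = \left(8 + \frac{5 + 2 i \sqrt{3}}{5 \left(1 + 5\right)}\right)^{2} = \left(8 + \frac{5 + 2 i \sqrt{3}}{5 \cdot 6}\right)^{2} = \left(8 + \frac{1}{5} \cdot \frac{1}{6} \left(5 + 2 i \sqrt{3}\right)\right)^{2} = \left(8 + \left(\frac{1}{6} + \frac{i \sqrt{3}}{15}\right)\right)^{2} = \left(\frac{49}{6} + \frac{i \sqrt{3}}{15}\right)^{2}$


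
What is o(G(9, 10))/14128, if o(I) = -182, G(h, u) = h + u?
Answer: -91/7064 ≈ -0.012882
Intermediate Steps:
o(G(9, 10))/14128 = -182/14128 = -182*1/14128 = -91/7064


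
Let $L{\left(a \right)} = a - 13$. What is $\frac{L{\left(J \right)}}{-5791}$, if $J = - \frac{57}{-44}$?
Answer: $\frac{515}{254804} \approx 0.0020212$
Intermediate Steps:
$J = \frac{57}{44}$ ($J = \left(-57\right) \left(- \frac{1}{44}\right) = \frac{57}{44} \approx 1.2955$)
$L{\left(a \right)} = -13 + a$
$\frac{L{\left(J \right)}}{-5791} = \frac{-13 + \frac{57}{44}}{-5791} = \left(- \frac{515}{44}\right) \left(- \frac{1}{5791}\right) = \frac{515}{254804}$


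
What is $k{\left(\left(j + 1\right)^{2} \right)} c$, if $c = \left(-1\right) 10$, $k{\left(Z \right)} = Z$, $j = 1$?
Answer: $-40$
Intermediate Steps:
$c = -10$
$k{\left(\left(j + 1\right)^{2} \right)} c = \left(1 + 1\right)^{2} \left(-10\right) = 2^{2} \left(-10\right) = 4 \left(-10\right) = -40$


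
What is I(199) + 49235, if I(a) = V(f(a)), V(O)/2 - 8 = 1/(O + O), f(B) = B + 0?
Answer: 9800950/199 ≈ 49251.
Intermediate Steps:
f(B) = B
V(O) = 16 + 1/O (V(O) = 16 + 2/(O + O) = 16 + 2/((2*O)) = 16 + 2*(1/(2*O)) = 16 + 1/O)
I(a) = 16 + 1/a
I(199) + 49235 = (16 + 1/199) + 49235 = 3185/199 + 49235 = 9800950/199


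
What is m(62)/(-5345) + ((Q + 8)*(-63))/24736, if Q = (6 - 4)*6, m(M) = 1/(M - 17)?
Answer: -75771559/1487406600 ≈ -0.050942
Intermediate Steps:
m(M) = 1/(-17 + M)
Q = 12 (Q = 2*6 = 12)
m(62)/(-5345) + ((Q + 8)*(-63))/24736 = 1/((-17 + 62)*(-5345)) + ((12 + 8)*(-63))/24736 = -1/5345/45 + (20*(-63))*(1/24736) = (1/45)*(-1/5345) - 1260*1/24736 = -1/240525 - 315/6184 = -75771559/1487406600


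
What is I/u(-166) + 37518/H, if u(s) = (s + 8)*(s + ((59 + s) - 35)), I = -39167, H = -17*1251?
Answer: -886246847/344979096 ≈ -2.5690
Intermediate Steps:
H = -21267
u(s) = (8 + s)*(24 + 2*s) (u(s) = (8 + s)*(s + (24 + s)) = (8 + s)*(24 + 2*s))
I/u(-166) + 37518/H = -39167/(192 + 2*(-166)² + 40*(-166)) + 37518/(-21267) = -39167/(192 + 2*27556 - 6640) + 37518*(-1/21267) = -39167/(192 + 55112 - 6640) - 12506/7089 = -39167/48664 - 12506/7089 = -886246847/344979096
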